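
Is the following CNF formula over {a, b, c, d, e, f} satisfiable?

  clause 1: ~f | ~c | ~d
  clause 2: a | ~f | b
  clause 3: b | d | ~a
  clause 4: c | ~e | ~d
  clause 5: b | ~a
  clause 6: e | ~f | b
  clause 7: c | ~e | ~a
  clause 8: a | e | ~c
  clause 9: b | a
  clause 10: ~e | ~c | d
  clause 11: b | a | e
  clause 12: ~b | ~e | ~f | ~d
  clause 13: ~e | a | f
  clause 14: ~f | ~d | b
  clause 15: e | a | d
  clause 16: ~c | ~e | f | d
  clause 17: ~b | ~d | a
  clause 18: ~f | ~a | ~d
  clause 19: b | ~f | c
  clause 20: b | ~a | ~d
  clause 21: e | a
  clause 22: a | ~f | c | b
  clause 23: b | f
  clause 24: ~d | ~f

Suppose b = 1.
Suppose d = 1.
(a) alone gives a = 1.
(~f) alone gives f = 0.
Suppose c = 0.
(~e) alone gives e = 0.
This assignment satisfies each clause.
A satisfying assignment: a ↦ 1; b ↦ 1; c ↦ 0; d ↦ 1; e ↦ 0; f ↦ 0.

Yes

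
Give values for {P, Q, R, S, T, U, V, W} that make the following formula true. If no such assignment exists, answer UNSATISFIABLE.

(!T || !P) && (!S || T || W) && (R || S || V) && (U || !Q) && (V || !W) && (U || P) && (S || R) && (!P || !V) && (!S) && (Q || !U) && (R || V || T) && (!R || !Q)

P ↦ true, Q ↦ false, R ↦ true, S ↦ false, T ↦ false, U ↦ false, V ↦ false, W ↦ false

The clause (!S) is unit, so S = false.
The clause (R) is unit, so R = true.
The clause (!Q) is unit, so Q = false.
The clause (!U) is unit, so U = false.
The clause (P) is unit, so P = true.
The clause (!T) is unit, so T = false.
The clause (!V) is unit, so V = false.
The clause (!W) is unit, so W = false.
Every clause now holds.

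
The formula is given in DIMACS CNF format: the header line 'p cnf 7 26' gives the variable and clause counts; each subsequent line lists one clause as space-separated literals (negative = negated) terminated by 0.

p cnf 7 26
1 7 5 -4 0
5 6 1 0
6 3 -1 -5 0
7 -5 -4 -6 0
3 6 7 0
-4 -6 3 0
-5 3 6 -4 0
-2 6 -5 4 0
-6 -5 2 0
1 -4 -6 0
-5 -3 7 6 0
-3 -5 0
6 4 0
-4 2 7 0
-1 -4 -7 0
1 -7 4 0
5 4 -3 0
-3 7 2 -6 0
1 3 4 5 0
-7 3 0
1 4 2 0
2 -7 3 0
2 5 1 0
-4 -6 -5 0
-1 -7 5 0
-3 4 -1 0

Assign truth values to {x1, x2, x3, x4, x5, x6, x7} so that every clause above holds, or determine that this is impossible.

Case x3 = False:
From the singleton clause (¬x7), x7 = False.
From the singleton clause (x6), x6 = True.
From the singleton clause (¬x4), x4 = False.
Case x5 = True:
From the singleton clause (x2), x2 = True.
Every clause is now satisfied; x1 is unconstrained.

x1: True,  x2: True,  x3: False,  x4: False,  x5: True,  x6: True,  x7: False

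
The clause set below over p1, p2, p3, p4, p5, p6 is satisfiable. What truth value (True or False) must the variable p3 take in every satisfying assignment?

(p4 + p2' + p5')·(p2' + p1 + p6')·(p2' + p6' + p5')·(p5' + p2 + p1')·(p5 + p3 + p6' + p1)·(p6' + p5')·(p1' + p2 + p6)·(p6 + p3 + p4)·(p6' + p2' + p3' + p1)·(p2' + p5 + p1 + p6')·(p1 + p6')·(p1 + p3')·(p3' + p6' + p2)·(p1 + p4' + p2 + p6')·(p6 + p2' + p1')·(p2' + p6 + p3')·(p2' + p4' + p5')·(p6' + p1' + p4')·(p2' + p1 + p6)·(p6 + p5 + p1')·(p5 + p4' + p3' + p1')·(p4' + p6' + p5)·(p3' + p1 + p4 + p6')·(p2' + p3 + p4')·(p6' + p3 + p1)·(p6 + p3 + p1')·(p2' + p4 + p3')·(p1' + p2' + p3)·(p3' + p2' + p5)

Suppose p3 = 1.
(p1) alone gives p1 = 1.
Suppose p5 = 0.
(p6) alone gives p6 = 1.
(p2) alone gives p2 = 1.
That conflicts with the unit clause (p2').
Undo p5 and try p5 = 1.
(p2) alone gives p2 = 1.
(p4) alone gives p4 = 1.
That conflicts with the unit clause (p4').
Both values of p5 lead to a conflict.
So every satisfying assignment has p3 = False.

False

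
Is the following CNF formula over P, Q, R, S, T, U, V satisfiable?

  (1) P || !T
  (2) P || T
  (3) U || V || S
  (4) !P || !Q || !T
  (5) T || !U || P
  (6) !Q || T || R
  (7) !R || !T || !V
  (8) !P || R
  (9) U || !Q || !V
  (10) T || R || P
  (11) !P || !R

Branch on P: set P = true.
The clause (R) is unit, so R = true.
Now (!R) is unsatisfied and unit — conflict.
Undo P and try P = false.
The clause (!T) is unit, so T = false.
Now (T) is unsatisfied and unit — conflict.
Both values of P lead to a conflict.
No assignment satisfies every clause.

Unsatisfiable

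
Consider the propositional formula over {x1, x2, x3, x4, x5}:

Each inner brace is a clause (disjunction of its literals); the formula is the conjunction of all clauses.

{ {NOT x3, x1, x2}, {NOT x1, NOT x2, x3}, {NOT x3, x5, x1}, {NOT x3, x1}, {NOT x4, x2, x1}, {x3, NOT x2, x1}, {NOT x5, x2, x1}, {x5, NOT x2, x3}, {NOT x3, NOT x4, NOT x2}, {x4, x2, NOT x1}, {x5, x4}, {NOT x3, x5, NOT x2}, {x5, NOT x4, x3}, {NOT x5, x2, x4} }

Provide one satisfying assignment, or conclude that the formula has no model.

x1: true,  x2: true,  x3: true,  x4: false,  x5: true

Case x3 = true:
The clause (x1) is unit, so x1 = true.
Case x4 = false:
The clause (x2) is unit, so x2 = true.
The clause (x5) is unit, so x5 = true.
This assignment satisfies each clause.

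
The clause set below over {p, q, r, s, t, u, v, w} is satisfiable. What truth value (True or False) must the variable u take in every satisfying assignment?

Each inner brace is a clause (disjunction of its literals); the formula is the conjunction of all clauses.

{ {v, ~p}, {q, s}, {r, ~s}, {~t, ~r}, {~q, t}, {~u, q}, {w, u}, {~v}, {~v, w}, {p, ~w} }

Suppose u = 0.
(w) alone gives w = 1.
(~v) alone gives v = 0.
(~p) alone gives p = 0.
But (p) is also a unit clause — contradiction.
So every satisfying assignment has u = True.

True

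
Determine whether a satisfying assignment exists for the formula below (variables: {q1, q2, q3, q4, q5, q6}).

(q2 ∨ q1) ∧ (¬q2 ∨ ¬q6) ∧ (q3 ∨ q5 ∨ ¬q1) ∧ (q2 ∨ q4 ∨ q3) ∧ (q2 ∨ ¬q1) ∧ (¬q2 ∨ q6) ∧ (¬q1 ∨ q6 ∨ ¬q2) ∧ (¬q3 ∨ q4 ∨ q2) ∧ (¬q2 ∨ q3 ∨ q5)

Unsatisfiable

Case q2 = True:
The clause (¬q6) is unit, so q6 = False.
But (q6) is also a unit clause — contradiction.
Backtrack on q2: now try q2 = False.
The clause (q1) is unit, so q1 = True.
But (¬q1) is also a unit clause — contradiction.
Both values of q2 lead to a conflict.
No assignment satisfies every clause.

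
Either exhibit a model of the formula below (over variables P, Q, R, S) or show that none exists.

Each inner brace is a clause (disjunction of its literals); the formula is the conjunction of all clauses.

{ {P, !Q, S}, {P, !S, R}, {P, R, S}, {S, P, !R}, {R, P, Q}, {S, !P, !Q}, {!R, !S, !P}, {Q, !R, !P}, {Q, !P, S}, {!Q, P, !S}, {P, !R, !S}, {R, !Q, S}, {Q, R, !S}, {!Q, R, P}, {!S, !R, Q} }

Suppose P = true.
Suppose S = true.
From the singleton clause (!R), R = false.
From the singleton clause (Q), Q = true.
All clauses are satisfied.

P=true; Q=true; R=false; S=true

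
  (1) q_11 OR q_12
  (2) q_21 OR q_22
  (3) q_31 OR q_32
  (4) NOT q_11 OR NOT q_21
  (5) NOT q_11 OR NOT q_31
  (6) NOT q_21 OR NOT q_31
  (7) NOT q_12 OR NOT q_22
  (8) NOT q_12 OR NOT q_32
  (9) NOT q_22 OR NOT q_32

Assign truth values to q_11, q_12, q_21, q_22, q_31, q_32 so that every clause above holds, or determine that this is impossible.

Suppose q_11 = true.
Unit clause (NOT q_21) forces q_21 = false.
Unit clause (q_22) forces q_22 = true.
Unit clause (NOT q_31) forces q_31 = false.
Unit clause (q_32) forces q_32 = true.
That conflicts with the unit clause (NOT q_32).
That branch fails; take q_11 = false instead.
Unit clause (q_12) forces q_12 = true.
Unit clause (NOT q_22) forces q_22 = false.
Unit clause (q_21) forces q_21 = true.
Unit clause (NOT q_31) forces q_31 = false.
Unit clause (q_32) forces q_32 = true.
That conflicts with the unit clause (NOT q_32).
Both values of q_11 lead to a conflict.

UNSATISFIABLE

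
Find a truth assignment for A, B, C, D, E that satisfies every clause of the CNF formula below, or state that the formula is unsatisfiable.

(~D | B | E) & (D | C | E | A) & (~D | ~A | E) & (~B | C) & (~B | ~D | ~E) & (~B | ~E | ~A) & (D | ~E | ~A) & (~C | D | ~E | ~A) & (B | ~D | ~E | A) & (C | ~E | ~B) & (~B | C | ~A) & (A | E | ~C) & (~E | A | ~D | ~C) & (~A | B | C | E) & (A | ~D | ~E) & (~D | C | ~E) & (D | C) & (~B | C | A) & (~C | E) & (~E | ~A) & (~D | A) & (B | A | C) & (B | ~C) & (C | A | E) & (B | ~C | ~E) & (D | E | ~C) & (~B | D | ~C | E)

Try B = 1.
The clause (C) is unit, so C = 1.
The clause (E) is unit, so E = 1.
The clause (~D) is unit, so D = 0.
The clause (~A) is unit, so A = 0.
All clauses are satisfied.

A: 0,  B: 1,  C: 1,  D: 0,  E: 1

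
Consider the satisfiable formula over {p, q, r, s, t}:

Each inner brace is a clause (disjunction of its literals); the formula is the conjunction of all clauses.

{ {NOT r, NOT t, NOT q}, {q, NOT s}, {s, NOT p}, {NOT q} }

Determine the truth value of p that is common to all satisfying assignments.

False

Suppose p = true.
(s) alone gives s = true.
(q) alone gives q = true.
But (NOT q) is also a unit clause — contradiction.
So every satisfying assignment has p = False.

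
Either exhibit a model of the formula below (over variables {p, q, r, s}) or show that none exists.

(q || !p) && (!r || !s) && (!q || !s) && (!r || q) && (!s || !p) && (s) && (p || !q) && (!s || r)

UNSATISFIABLE

(s) alone gives s = true.
(!r) alone gives r = false.
But (r) is also a unit clause — contradiction.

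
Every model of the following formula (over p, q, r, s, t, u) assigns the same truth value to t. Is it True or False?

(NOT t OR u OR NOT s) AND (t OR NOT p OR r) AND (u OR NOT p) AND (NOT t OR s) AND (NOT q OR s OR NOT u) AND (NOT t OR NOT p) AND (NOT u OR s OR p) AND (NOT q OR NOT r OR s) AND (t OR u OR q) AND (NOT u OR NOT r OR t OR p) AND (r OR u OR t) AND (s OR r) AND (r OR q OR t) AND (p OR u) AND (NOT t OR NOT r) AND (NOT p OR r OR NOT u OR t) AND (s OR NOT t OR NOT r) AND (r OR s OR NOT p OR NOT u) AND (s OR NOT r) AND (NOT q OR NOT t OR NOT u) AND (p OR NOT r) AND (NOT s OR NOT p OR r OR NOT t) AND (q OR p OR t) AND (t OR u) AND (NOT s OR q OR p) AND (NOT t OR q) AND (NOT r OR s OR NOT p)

Suppose t = true.
The clause (s) is unit, so s = true.
The clause (u) is unit, so u = true.
The clause (NOT p) is unit, so p = false.
The clause (NOT r) is unit, so r = false.
The clause (NOT q) is unit, so q = false.
But (q) is also a unit clause — contradiction.
So every satisfying assignment has t = False.

False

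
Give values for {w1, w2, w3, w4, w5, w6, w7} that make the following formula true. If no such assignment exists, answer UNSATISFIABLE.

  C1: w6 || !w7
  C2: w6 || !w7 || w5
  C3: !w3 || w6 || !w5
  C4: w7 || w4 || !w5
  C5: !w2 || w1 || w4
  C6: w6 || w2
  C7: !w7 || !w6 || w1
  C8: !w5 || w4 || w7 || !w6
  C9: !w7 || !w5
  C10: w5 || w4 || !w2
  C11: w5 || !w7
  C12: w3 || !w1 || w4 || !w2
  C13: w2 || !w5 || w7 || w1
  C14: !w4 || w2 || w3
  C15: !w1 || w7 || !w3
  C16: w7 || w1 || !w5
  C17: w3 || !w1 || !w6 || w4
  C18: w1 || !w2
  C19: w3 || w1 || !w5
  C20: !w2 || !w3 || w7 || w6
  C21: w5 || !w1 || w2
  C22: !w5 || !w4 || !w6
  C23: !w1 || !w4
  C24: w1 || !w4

w1=false, w2=false, w3=true, w4=false, w5=false, w6=true, w7=false

Try w6 = true.
Try w7 = false.
Try w4 = false.
Unit clause (!w5) forces w5 = false.
Unit clause (!w2) forces w2 = false.
Unit clause (!w1) forces w1 = false.
No clause remains; w3 is free.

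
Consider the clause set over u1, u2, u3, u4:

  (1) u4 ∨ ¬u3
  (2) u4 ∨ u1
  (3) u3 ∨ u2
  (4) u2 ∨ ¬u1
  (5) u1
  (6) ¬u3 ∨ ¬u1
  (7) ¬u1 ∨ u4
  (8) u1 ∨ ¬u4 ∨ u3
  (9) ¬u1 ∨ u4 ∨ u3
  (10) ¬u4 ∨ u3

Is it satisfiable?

Unit clause (u1) forces u1 = True.
Unit clause (u2) forces u2 = True.
Unit clause (¬u3) forces u3 = False.
Unit clause (u4) forces u4 = True.
But (¬u4) is also a unit clause — contradiction.
No assignment satisfies every clause.

Unsatisfiable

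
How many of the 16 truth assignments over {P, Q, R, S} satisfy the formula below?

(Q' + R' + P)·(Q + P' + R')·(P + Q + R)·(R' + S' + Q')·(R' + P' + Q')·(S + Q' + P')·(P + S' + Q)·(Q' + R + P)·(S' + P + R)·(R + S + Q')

4

There are 2^4 = 16 truth assignments over (P, Q, R, S).
Check each against the 10 clauses (columns in the order P, Q, R, S):
  F F F F  ✗ fails (P + Q + R)
  F F F T  ✗ fails (P + Q + R)
  F F T F  ✓ satisfies all
  F F T T  ✗ fails (P + S' + Q)
  F T F F  ✗ fails (Q' + R + P)
  F T F T  ✗ fails (Q' + R + P)
  F T T F  ✗ fails (Q' + R' + P)
  F T T T  ✗ fails (Q' + R' + P)
  T F F F  ✓ satisfies all
  T F F T  ✓ satisfies all
  T F T F  ✗ fails (Q + P' + R')
  T F T T  ✗ fails (Q + P' + R')
  T T F F  ✗ fails (S + Q' + P')
  T T F T  ✓ satisfies all
  T T T F  ✗ fails (R' + P' + Q')
  T T T T  ✗ fails (R' + S' + Q')
4 of the 16 rows are models.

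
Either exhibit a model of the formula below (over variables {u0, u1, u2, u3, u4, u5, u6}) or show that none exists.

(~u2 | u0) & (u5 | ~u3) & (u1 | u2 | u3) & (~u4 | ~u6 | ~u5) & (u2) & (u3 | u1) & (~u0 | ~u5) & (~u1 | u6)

From the singleton clause (u2), u2 = 1.
From the singleton clause (u0), u0 = 1.
From the singleton clause (~u5), u5 = 0.
From the singleton clause (~u3), u3 = 0.
From the singleton clause (u1), u1 = 1.
From the singleton clause (u6), u6 = 1.
All clauses hold; u4 can take either value.

u0=1,  u1=1,  u2=1,  u3=0,  u4=1,  u5=0,  u6=1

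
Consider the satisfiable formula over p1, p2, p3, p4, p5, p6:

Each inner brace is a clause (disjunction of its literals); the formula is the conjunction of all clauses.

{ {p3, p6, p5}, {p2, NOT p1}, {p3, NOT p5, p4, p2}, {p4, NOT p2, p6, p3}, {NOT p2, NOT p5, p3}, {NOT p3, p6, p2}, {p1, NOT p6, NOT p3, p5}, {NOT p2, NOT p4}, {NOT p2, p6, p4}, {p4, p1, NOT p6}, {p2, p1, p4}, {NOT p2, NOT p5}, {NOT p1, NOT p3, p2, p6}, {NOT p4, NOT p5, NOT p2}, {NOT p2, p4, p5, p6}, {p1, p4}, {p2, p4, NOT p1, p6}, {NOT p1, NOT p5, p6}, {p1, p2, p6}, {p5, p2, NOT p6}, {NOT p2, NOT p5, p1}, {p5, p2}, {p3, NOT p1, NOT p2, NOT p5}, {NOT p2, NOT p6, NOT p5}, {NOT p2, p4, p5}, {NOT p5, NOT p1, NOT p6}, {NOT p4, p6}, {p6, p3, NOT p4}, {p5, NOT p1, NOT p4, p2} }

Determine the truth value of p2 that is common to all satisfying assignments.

False

Suppose p2 = true.
The clause (NOT p4) is unit, so p4 = false.
The clause (p6) is unit, so p6 = true.
The clause (p1) is unit, so p1 = true.
The clause (NOT p5) is unit, so p5 = false.
That conflicts with the unit clause (p5).
So every satisfying assignment has p2 = False.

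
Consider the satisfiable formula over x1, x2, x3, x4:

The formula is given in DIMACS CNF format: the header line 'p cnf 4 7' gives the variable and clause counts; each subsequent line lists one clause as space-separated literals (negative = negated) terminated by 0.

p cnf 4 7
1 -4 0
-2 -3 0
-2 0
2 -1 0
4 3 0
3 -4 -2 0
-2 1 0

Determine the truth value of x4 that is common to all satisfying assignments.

False

Suppose x4 = True.
From the singleton clause (x1), x1 = True.
From the singleton clause (¬x2), x2 = False.
But (x2) is also a unit clause — contradiction.
So every satisfying assignment has x4 = False.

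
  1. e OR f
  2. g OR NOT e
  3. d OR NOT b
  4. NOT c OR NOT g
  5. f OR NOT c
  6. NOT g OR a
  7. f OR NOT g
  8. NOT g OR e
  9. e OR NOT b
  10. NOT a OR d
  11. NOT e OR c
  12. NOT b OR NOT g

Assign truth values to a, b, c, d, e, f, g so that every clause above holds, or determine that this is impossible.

a: false; b: false; c: false; d: false; e: false; f: true; g: false

Try e = false.
Unit clause (f) forces f = true.
Unit clause (NOT g) forces g = false.
Unit clause (NOT b) forces b = false.
Try a = false.
Every clause is now satisfied; c, d are unconstrained.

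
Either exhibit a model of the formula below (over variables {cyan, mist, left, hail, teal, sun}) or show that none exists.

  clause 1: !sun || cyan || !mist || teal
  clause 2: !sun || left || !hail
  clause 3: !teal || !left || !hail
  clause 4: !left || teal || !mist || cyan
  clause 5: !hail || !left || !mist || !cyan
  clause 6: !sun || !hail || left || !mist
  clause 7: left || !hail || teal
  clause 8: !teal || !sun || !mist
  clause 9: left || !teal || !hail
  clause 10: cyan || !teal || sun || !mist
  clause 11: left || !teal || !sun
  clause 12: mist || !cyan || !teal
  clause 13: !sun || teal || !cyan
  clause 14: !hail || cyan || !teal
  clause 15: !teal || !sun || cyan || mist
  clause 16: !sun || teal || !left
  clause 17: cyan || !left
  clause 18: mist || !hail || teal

cyan: true; mist: true; left: false; hail: false; teal: false; sun: false

Case cyan = true:
Case mist = true:
Case hail = false:
Case teal = false:
(!sun) alone gives sun = false.
All clauses hold; left can take either value.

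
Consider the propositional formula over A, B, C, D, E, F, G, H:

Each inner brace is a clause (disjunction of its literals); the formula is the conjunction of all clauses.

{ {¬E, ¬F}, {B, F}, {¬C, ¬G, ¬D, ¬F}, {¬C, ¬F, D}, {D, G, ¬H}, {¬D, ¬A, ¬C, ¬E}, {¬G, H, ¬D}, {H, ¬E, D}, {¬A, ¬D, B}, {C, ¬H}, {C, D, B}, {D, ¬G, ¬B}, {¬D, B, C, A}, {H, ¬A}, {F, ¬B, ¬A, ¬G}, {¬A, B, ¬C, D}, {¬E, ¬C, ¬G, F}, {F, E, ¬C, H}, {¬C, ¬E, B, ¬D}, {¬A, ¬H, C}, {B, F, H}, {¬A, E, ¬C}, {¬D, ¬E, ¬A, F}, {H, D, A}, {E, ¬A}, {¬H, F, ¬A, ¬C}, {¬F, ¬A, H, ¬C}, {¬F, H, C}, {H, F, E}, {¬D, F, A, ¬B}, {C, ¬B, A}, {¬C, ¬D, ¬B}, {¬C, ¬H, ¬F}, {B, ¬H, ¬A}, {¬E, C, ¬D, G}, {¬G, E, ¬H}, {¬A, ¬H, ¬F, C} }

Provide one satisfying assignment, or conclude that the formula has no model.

A: False,  B: False,  C: True,  D: True,  E: False,  F: True,  G: False,  H: False

Case E = False:
From the singleton clause (¬A), A = False.
Case B = False:
From the singleton clause (F), F = True.
Case C = True:
From the singleton clause (D), D = True.
From the singleton clause (¬G), G = False.
From the singleton clause (¬H), H = False.
All clauses are satisfied.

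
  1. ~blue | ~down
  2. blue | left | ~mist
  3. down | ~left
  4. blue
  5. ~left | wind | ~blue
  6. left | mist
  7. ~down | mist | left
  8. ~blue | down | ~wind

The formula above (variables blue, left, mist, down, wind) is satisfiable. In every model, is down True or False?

Suppose down = 1.
Unit clause (~blue) forces blue = 0.
Now (blue) is unsatisfied and unit — conflict.
So every satisfying assignment has down = False.

False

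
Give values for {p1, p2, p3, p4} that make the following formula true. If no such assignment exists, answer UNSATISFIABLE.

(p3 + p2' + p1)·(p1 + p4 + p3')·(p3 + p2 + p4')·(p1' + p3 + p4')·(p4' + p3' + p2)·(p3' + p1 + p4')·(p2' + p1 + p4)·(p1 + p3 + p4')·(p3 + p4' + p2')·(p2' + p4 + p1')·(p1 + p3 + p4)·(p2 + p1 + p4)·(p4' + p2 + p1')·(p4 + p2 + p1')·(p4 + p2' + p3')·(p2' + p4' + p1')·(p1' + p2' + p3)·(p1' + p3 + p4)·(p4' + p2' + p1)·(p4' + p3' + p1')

UNSATISFIABLE

Try p3 = 1.
Try p1 = 1.
From the singleton clause (p4'), p4 = 0.
From the singleton clause (p2'), p2 = 0.
Now (p2) is unsatisfied and unit — conflict.
That branch fails; take p1 = 0 instead.
From the singleton clause (p4), p4 = 1.
Now (p4') is unsatisfied and unit — conflict.
Both values of p1 lead to a conflict.
That branch fails; take p3 = 0 instead.
Try p2 = 0.
From the singleton clause (p4'), p4 = 0.
From the singleton clause (p1), p1 = 1.
Now (p1') is unsatisfied and unit — conflict.
That branch fails; take p2 = 1 instead.
From the singleton clause (p1), p1 = 1.
Now (p1') is unsatisfied and unit — conflict.
Both values of p2 lead to a conflict.
Both values of p3 lead to a conflict.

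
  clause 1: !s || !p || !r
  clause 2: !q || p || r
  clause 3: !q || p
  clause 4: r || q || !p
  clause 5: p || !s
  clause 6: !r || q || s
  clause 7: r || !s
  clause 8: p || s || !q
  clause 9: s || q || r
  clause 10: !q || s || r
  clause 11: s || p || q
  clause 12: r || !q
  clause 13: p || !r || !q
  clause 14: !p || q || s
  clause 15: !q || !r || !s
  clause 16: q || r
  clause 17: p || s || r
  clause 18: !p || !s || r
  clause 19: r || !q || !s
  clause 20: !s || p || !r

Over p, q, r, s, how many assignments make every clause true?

1

There are 2^4 = 16 truth assignments over (p, q, r, s).
Check each against the 20 clauses (columns in the order p, q, r, s):
  F F F F  ✗ fails (s || q || r)
  F F F T  ✗ fails (p || !s)
  F F T F  ✗ fails (!r || q || s)
  F F T T  ✗ fails (p || !s)
  F T F F  ✗ fails (!q || p || r)
  F T F T  ✗ fails (!q || p || r)
  F T T F  ✗ fails (!q || p)
  F T T T  ✗ fails (!q || p)
  T F F F  ✗ fails (r || q || !p)
  T F F T  ✗ fails (r || q || !p)
  T F T F  ✗ fails (!r || q || s)
  T F T T  ✗ fails (!s || !p || !r)
  T T F F  ✗ fails (!q || s || r)
  T T F T  ✗ fails (r || !s)
  T T T F  ✓ satisfies all
  T T T T  ✗ fails (!s || !p || !r)
1 of the 16 rows is a model.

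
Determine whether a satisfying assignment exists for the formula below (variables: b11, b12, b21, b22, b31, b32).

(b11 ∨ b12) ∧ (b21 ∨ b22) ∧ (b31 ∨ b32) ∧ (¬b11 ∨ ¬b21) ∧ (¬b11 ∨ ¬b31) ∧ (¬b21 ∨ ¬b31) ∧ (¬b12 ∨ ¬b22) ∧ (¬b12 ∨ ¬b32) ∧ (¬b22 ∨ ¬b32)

Case b11 = True:
The clause (¬b21) is unit, so b21 = False.
The clause (b22) is unit, so b22 = True.
The clause (¬b31) is unit, so b31 = False.
The clause (b32) is unit, so b32 = True.
Now (¬b32) is unsatisfied and unit — conflict.
So b11 must be the other value — set b11 = False.
The clause (b12) is unit, so b12 = True.
The clause (¬b22) is unit, so b22 = False.
The clause (b21) is unit, so b21 = True.
The clause (¬b31) is unit, so b31 = False.
The clause (b32) is unit, so b32 = True.
Now (¬b32) is unsatisfied and unit — conflict.
Both values of b11 lead to a conflict.
No assignment satisfies every clause.

Unsatisfiable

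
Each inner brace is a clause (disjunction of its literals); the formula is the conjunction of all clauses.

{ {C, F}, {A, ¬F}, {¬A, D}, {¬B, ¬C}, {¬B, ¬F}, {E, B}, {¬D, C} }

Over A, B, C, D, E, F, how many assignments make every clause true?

4

There are 2^6 = 64 truth assignments over (A, B, C, D, E, F).
Split on D. With D = True, the clauses containing D are satisfied and ¬D drops from the rest; 3 of the 2^5 = 32 assignments to the other variables satisfy what remains.
With D = False, by the same count on the reduced clause set, 1 assignment works.
(One model: A=F, B=F, C=T, D=F, E=T, F=F.)
Total: 3 + 1 = 4.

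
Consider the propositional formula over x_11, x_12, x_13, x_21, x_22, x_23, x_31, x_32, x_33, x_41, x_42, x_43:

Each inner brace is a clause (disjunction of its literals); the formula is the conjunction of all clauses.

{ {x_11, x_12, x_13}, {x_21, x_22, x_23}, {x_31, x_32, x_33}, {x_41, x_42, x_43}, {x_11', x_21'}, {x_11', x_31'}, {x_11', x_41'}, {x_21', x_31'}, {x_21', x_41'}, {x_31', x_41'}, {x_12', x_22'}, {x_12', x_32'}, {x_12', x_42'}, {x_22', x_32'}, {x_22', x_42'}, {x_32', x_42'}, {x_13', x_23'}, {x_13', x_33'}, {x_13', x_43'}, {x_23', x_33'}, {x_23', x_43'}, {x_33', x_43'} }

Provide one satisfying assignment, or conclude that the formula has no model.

UNSATISFIABLE

Try x_11 = 0.
Try x_12 = 1.
The clause (x_22') is unit, so x_22 = 0.
The clause (x_32') is unit, so x_32 = 0.
The clause (x_42') is unit, so x_42 = 0.
Try x_21 = 1.
The clause (x_31') is unit, so x_31 = 0.
The clause (x_33) is unit, so x_33 = 1.
The clause (x_41') is unit, so x_41 = 0.
The clause (x_43) is unit, so x_43 = 1.
That conflicts with the unit clause (x_43').
Backtrack on x_21: now try x_21 = 0.
The clause (x_23) is unit, so x_23 = 1.
The clause (x_13') is unit, so x_13 = 0.
The clause (x_33') is unit, so x_33 = 0.
The clause (x_31) is unit, so x_31 = 1.
The clause (x_41') is unit, so x_41 = 0.
The clause (x_43) is unit, so x_43 = 1.
That conflicts with the unit clause (x_43').
Either choice for x_21 ends in contradiction.
Backtrack on x_12: now try x_12 = 0.
The clause (x_13) is unit, so x_13 = 1.
The clause (x_23') is unit, so x_23 = 0.
The clause (x_33') is unit, so x_33 = 0.
The clause (x_43') is unit, so x_43 = 0.
Try x_21 = 1.
The clause (x_31') is unit, so x_31 = 0.
The clause (x_32) is unit, so x_32 = 1.
The clause (x_41') is unit, so x_41 = 0.
The clause (x_42) is unit, so x_42 = 1.
That conflicts with the unit clause (x_42').
Backtrack on x_21: now try x_21 = 0.
The clause (x_22) is unit, so x_22 = 1.
The clause (x_32') is unit, so x_32 = 0.
The clause (x_31) is unit, so x_31 = 1.
The clause (x_41') is unit, so x_41 = 0.
The clause (x_42) is unit, so x_42 = 1.
That conflicts with the unit clause (x_42').
Either choice for x_21 ends in contradiction.
Either choice for x_12 ends in contradiction.
Backtrack on x_11: now try x_11 = 1.
The clause (x_21') is unit, so x_21 = 0.
The clause (x_31') is unit, so x_31 = 0.
The clause (x_41') is unit, so x_41 = 0.
Try x_22 = 1.
The clause (x_12') is unit, so x_12 = 0.
The clause (x_32') is unit, so x_32 = 0.
The clause (x_33) is unit, so x_33 = 1.
The clause (x_42') is unit, so x_42 = 0.
The clause (x_43) is unit, so x_43 = 1.
That conflicts with the unit clause (x_43').
Backtrack on x_22: now try x_22 = 0.
The clause (x_23) is unit, so x_23 = 1.
The clause (x_13') is unit, so x_13 = 0.
The clause (x_33') is unit, so x_33 = 0.
The clause (x_32) is unit, so x_32 = 1.
The clause (x_12') is unit, so x_12 = 0.
The clause (x_42') is unit, so x_42 = 0.
The clause (x_43) is unit, so x_43 = 1.
That conflicts with the unit clause (x_43').
Either choice for x_22 ends in contradiction.
Either choice for x_11 ends in contradiction.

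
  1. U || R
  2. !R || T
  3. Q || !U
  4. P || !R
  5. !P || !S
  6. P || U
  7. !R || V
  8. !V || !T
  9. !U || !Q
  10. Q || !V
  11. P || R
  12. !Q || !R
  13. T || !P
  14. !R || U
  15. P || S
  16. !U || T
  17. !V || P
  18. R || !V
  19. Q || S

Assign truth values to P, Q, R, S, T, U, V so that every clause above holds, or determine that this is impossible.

Suppose U = true.
(Q) alone gives Q = true.
That conflicts with the unit clause (!Q).
So U must be the other value — set U = false.
(R) alone gives R = true.
That conflicts with the unit clause (!R).
Both values of U lead to a conflict.

UNSATISFIABLE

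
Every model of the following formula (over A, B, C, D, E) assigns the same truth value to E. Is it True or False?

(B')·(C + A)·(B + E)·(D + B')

True

Suppose E = 0.
From the singleton clause (B'), B = 0.
But (B) is also a unit clause — contradiction.
So every satisfying assignment has E = True.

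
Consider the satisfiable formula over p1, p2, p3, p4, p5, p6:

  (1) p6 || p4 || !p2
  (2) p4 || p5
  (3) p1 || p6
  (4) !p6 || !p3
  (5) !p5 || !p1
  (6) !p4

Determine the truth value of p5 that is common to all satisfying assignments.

Suppose p5 = false.
The clause (p4) is unit, so p4 = true.
Now (!p4) is unsatisfied and unit — conflict.
So every satisfying assignment has p5 = True.

True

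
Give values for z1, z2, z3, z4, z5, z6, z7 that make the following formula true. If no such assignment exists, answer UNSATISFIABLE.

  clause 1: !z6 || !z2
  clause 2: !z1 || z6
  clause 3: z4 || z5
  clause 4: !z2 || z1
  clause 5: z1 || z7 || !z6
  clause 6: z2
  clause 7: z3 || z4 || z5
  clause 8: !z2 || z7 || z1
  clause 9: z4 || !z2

UNSATISFIABLE

From the singleton clause (z2), z2 = true.
From the singleton clause (!z6), z6 = false.
From the singleton clause (!z1), z1 = false.
But (z1) is also a unit clause — contradiction.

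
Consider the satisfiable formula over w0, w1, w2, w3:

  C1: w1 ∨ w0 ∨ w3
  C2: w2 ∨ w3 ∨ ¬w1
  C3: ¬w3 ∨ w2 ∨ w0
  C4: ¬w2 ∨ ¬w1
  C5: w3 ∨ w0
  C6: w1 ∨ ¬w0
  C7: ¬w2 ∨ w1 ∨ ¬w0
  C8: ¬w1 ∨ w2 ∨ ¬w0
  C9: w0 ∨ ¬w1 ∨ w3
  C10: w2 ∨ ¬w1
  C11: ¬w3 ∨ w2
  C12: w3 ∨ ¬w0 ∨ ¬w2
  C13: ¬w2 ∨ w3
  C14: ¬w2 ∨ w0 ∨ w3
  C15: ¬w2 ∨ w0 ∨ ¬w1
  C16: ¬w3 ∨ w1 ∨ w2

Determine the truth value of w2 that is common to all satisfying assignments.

True

Suppose w2 = False.
From the singleton clause (¬w1), w1 = False.
From the singleton clause (¬w0), w0 = False.
From the singleton clause (w3), w3 = True.
But (¬w3) is also a unit clause — contradiction.
So every satisfying assignment has w2 = True.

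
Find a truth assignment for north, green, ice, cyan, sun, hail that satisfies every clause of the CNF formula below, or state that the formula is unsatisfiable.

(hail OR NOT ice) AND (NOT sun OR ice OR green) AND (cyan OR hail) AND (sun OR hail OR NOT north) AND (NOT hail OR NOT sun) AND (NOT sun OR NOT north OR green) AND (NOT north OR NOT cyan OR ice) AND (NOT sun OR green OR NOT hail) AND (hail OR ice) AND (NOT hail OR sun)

Try hail = true.
The clause (NOT sun) is unit, so sun = false.
Now (sun) is unsatisfied and unit — conflict.
Undo hail and try hail = false.
The clause (NOT ice) is unit, so ice = false.
Now (ice) is unsatisfied and unit — conflict.
Both values of hail lead to a conflict.

UNSATISFIABLE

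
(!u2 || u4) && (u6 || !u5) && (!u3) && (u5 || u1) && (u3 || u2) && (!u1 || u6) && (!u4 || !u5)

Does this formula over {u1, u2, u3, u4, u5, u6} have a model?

The clause (!u3) is unit, so u3 = false.
The clause (u2) is unit, so u2 = true.
The clause (u4) is unit, so u4 = true.
The clause (!u5) is unit, so u5 = false.
The clause (u1) is unit, so u1 = true.
The clause (u6) is unit, so u6 = true.
All clauses are satisfied.
A satisfying assignment: u1 ↦ true,  u2 ↦ true,  u3 ↦ false,  u4 ↦ true,  u5 ↦ false,  u6 ↦ true.

Satisfiable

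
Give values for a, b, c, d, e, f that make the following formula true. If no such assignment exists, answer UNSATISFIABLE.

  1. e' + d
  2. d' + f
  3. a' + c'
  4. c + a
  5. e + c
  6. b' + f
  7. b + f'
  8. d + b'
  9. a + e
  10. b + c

a=1, b=1, c=0, d=1, e=1, f=1

Case e = 1:
From the singleton clause (d), d = 1.
From the singleton clause (f), f = 1.
From the singleton clause (b), b = 1.
Case a = 1:
From the singleton clause (c'), c = 0.
All clauses are satisfied.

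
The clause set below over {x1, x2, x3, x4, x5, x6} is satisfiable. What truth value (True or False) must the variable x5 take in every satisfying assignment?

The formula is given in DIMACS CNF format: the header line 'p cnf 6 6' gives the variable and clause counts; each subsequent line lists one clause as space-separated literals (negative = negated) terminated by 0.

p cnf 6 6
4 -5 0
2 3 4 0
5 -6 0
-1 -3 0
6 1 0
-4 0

Suppose x5 = True.
Unit clause (x4) forces x4 = True.
Now (¬x4) is unsatisfied and unit — conflict.
So every satisfying assignment has x5 = False.

False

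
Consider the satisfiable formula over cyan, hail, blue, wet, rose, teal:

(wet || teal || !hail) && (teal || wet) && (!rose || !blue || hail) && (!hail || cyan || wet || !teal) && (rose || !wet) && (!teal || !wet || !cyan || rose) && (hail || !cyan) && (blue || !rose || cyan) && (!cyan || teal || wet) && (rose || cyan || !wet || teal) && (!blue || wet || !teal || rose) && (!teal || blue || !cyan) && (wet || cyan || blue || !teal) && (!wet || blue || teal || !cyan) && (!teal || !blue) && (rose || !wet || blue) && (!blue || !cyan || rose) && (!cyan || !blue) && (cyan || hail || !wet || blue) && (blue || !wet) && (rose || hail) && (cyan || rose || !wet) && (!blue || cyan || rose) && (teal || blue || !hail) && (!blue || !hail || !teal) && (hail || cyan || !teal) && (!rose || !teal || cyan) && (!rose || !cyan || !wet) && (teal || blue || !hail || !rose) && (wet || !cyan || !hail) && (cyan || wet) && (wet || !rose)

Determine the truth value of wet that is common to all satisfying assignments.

Suppose wet = false.
Unit clause (teal) forces teal = true.
Unit clause (!blue) forces blue = false.
Unit clause (!cyan) forces cyan = false.
That conflicts with the unit clause (cyan).
So every satisfying assignment has wet = True.

True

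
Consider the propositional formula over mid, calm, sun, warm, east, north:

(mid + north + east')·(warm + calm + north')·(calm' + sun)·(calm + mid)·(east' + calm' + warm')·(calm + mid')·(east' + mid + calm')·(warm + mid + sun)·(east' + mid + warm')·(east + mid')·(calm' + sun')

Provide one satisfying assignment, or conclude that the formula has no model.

UNSATISFIABLE

Case calm = 0:
The clause (mid) is unit, so mid = 1.
But (mid') is also a unit clause — contradiction.
Backtrack on calm: now try calm = 1.
The clause (sun) is unit, so sun = 1.
But (sun') is also a unit clause — contradiction.
Neither calm = 1 nor calm = 0 works.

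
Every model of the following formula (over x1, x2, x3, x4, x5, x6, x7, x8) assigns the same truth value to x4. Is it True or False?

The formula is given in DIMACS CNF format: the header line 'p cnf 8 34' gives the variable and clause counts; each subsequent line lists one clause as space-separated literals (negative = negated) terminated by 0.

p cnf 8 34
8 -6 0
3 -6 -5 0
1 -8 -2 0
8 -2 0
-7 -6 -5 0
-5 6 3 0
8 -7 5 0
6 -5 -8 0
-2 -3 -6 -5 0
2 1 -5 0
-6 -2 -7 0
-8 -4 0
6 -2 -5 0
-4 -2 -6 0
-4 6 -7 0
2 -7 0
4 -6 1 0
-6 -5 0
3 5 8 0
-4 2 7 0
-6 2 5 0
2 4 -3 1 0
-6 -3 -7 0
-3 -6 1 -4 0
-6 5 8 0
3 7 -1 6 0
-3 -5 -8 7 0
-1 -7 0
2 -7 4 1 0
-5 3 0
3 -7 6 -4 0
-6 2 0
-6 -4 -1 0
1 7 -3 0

False

Suppose x4 = True.
Unit clause (¬x8) forces x8 = False.
Unit clause (¬x6) forces x6 = False.
Unit clause (¬x2) forces x2 = False.
Unit clause (¬x7) forces x7 = False.
But (x7) is also a unit clause — contradiction.
So every satisfying assignment has x4 = False.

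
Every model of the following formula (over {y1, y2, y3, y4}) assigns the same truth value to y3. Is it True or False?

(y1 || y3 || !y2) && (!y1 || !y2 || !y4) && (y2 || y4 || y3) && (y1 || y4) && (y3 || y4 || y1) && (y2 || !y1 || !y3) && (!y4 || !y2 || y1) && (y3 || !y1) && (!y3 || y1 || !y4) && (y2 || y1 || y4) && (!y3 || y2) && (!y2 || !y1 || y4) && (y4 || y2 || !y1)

Suppose y3 = true.
(y2) alone gives y2 = true.
Case y1 = false:
(y4) alone gives y4 = true.
Now (!y4) is unsatisfied and unit — conflict.
That branch fails; take y1 = true instead.
(!y4) alone gives y4 = false.
Now (y4) is unsatisfied and unit — conflict.
Both values of y1 lead to a conflict.
So every satisfying assignment has y3 = False.

False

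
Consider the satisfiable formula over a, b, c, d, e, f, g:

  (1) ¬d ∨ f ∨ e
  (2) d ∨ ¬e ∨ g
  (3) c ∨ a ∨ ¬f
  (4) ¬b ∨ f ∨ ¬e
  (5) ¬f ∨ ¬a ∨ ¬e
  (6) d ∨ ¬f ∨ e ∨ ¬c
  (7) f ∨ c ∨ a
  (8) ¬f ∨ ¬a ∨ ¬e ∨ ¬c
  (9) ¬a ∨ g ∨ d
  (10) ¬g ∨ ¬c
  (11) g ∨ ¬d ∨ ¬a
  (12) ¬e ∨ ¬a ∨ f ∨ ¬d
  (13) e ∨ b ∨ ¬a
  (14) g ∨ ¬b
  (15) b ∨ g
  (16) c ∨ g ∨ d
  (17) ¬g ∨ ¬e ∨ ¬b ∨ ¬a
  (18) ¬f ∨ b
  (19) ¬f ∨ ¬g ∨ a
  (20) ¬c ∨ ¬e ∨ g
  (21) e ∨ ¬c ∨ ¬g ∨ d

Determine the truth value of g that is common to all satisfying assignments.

True

Suppose g = False.
The clause (¬b) is unit, so b = False.
But (b) is also a unit clause — contradiction.
So every satisfying assignment has g = True.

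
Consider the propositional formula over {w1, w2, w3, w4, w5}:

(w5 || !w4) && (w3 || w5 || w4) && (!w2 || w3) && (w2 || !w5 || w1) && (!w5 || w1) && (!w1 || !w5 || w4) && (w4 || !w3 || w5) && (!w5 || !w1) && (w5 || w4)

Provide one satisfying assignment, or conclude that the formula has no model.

Branch on w5: set w5 = true.
The clause (w1) is unit, so w1 = true.
But (!w1) is also a unit clause — contradiction.
That branch fails; take w5 = false instead.
The clause (!w4) is unit, so w4 = false.
But (w4) is also a unit clause — contradiction.
Either choice for w5 ends in contradiction.

UNSATISFIABLE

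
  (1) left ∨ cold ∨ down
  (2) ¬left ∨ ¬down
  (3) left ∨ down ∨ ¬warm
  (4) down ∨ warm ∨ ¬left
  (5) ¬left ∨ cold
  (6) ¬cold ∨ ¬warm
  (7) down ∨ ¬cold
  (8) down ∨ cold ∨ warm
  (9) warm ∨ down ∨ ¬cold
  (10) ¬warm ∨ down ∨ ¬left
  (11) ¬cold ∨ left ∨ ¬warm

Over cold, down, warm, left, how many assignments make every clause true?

3

There are 2^4 = 16 truth assignments over (cold, down, warm, left).
Check each against the 11 clauses (columns in the order cold, down, warm, left):
  F F F F  ✗ fails (left ∨ cold ∨ down)
  F F F T  ✗ fails (down ∨ warm ∨ ¬left)
  F F T F  ✗ fails (left ∨ cold ∨ down)
  F F T T  ✗ fails (¬left ∨ cold)
  F T F F  ✓ satisfies all
  F T F T  ✗ fails (¬left ∨ ¬down)
  F T T F  ✓ satisfies all
  F T T T  ✗ fails (¬left ∨ ¬down)
  T F F F  ✗ fails (down ∨ ¬cold)
  T F F T  ✗ fails (down ∨ warm ∨ ¬left)
  T F T F  ✗ fails (left ∨ down ∨ ¬warm)
  T F T T  ✗ fails (¬cold ∨ ¬warm)
  T T F F  ✓ satisfies all
  T T F T  ✗ fails (¬left ∨ ¬down)
  T T T F  ✗ fails (¬cold ∨ ¬warm)
  T T T T  ✗ fails (¬left ∨ ¬down)
3 of the 16 rows are models.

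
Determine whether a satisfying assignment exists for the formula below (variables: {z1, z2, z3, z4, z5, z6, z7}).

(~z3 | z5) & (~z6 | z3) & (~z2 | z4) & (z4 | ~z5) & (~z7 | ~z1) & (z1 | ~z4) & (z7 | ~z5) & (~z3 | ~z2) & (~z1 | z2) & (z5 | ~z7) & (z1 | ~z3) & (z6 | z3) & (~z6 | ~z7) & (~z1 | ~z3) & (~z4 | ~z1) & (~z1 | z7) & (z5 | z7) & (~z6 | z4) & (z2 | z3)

Suppose z3 = 0.
(~z6) alone gives z6 = 0.
But (z6) is also a unit clause — contradiction.
So z3 must be the other value — set z3 = 1.
(z5) alone gives z5 = 1.
(z4) alone gives z4 = 1.
(z1) alone gives z1 = 1.
But (~z1) is also a unit clause — contradiction.
Neither z3 = 1 nor z3 = 0 works.
No assignment satisfies every clause.

No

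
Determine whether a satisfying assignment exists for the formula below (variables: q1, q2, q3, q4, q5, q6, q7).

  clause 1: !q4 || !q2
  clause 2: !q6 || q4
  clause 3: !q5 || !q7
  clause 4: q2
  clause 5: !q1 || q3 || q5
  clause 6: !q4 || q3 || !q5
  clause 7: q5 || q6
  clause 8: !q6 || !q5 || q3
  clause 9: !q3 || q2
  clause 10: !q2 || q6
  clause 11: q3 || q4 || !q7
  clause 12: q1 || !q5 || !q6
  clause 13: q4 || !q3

Unsatisfiable

The clause (q2) is unit, so q2 = true.
The clause (!q4) is unit, so q4 = false.
The clause (!q6) is unit, so q6 = false.
That conflicts with the unit clause (q6).
No assignment satisfies every clause.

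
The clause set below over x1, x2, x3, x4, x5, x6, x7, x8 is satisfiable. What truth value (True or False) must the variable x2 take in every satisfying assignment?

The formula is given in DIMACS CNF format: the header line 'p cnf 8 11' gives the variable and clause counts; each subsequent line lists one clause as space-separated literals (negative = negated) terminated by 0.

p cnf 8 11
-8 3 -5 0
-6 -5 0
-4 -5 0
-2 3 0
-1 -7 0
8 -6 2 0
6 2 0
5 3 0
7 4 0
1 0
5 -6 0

True

Suppose x2 = False.
Unit clause (x6) forces x6 = True.
Unit clause (¬x5) forces x5 = False.
That conflicts with the unit clause (x5).
So every satisfying assignment has x2 = True.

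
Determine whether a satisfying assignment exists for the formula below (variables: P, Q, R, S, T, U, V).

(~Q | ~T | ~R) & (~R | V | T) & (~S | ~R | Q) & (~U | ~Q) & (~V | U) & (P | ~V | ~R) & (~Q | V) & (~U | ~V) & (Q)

The clause (Q) is unit, so Q = 1.
The clause (~U) is unit, so U = 0.
The clause (~V) is unit, so V = 0.
But (V) is also a unit clause — contradiction.
No assignment satisfies every clause.

No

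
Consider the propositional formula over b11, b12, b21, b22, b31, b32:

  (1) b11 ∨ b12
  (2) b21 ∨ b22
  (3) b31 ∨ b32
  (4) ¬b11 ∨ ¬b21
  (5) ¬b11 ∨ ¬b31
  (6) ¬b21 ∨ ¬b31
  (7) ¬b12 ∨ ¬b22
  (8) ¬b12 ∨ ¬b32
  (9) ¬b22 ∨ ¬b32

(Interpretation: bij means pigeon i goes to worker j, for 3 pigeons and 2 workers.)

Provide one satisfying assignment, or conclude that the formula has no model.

UNSATISFIABLE

Case b11 = True:
The clause (¬b21) is unit, so b21 = False.
The clause (b22) is unit, so b22 = True.
The clause (¬b31) is unit, so b31 = False.
The clause (b32) is unit, so b32 = True.
But (¬b32) is also a unit clause — contradiction.
Backtrack on b11: now try b11 = False.
The clause (b12) is unit, so b12 = True.
The clause (¬b22) is unit, so b22 = False.
The clause (b21) is unit, so b21 = True.
The clause (¬b31) is unit, so b31 = False.
The clause (b32) is unit, so b32 = True.
But (¬b32) is also a unit clause — contradiction.
Both values of b11 lead to a conflict.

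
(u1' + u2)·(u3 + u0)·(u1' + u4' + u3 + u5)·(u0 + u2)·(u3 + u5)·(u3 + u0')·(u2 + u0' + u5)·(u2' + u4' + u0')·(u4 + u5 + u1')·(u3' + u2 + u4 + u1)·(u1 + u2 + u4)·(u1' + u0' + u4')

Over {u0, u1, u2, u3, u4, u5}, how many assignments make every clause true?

There are 2^6 = 64 truth assignments over (u0, u1, u2, u3, u4, u5).
Split on u3. With u3 = 1, the clauses containing u3 are satisfied and u3' drops from the rest; 11 of the 2^5 = 32 assignments to the other variables satisfy what remains.
With u3 = 0, by the same count on the reduced clause set, 0 assignments work.
Total: 11 + 0 = 11.

11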